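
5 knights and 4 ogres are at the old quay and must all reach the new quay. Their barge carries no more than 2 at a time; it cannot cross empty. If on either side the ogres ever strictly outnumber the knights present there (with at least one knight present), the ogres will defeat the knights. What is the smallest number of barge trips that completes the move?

Counting alone: each trip to the new quay takes at most 2 across and each return brings at least 1 back, so after t trips out (and t−1 returns) at most 2t − (t−1) of the 9 are across; that first reaches 9 at t = 8, so at least 15 crossings are needed.
The plan below uses exactly 15 crossings, so it is optimal:
1. 2 ogres → the new quay.  (the old quay: 5K 2O; the new quay: 0K 2O)
2. 1 ogre ← the old quay.  (the old quay: 5K 3O; the new quay: 0K 1O)
3. 2 ogres → the new quay.  (the old quay: 5K 1O; the new quay: 0K 3O)
4. 1 ogre ← the old quay.  (the old quay: 5K 2O; the new quay: 0K 2O)
5. 2 knights → the new quay.  (the old quay: 3K 2O; the new quay: 2K 2O)
6. 1 ogre ← the old quay.  (the old quay: 3K 3O; the new quay: 2K 1O)
7. 1 knight and 1 ogre → the new quay.  (the old quay: 2K 2O; the new quay: 3K 2O)
8. 1 knight ← the old quay.  (the old quay: 3K 2O; the new quay: 2K 2O)
9. 1 knight and 1 ogre → the new quay.  (the old quay: 2K 1O; the new quay: 3K 3O)
10. 1 ogre ← the old quay.  (the old quay: 2K 2O; the new quay: 3K 2O)
11. 1 knight and 1 ogre → the new quay.  (the old quay: 1K 1O; the new quay: 4K 3O)
12. 1 knight ← the old quay.  (the old quay: 2K 1O; the new quay: 3K 3O)
13. 1 knight and 1 ogre → the new quay.  (the old quay: 1K 0O; the new quay: 4K 4O)
14. 1 ogre ← the old quay.  (the old quay: 1K 1O; the new quay: 4K 3O)
15. 1 knight and 1 ogre → the new quay.  (the old quay: 0K 0O; the new quay: 5K 4O)

15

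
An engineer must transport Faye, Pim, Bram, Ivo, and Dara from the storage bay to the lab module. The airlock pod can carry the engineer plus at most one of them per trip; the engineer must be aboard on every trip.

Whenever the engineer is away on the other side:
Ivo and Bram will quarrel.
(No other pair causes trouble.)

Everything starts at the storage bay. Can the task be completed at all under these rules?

Yes

1. Engineer goes to the lab module with Bram.
2. Engineer goes back to the storage bay alone.
3. Engineer goes to the lab module with Faye.
4. Engineer goes back to the storage bay alone.
5. Engineer goes to the lab module with Pim.
6. Engineer goes back to the storage bay alone.
7. Engineer goes to the lab module with Dara.
8. Engineer goes back to the storage bay alone.
9. Engineer goes to the lab module with Ivo.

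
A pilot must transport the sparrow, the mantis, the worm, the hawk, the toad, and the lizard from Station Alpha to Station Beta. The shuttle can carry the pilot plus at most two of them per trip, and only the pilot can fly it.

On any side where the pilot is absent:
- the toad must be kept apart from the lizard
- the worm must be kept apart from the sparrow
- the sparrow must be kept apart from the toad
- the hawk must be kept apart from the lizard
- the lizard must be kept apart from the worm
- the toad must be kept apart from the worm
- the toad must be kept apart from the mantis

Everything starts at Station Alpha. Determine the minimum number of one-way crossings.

Whatever the first load, the items left behind include a forbidden pair without the pilot. No opening move is safe, so no plan exists.

impossible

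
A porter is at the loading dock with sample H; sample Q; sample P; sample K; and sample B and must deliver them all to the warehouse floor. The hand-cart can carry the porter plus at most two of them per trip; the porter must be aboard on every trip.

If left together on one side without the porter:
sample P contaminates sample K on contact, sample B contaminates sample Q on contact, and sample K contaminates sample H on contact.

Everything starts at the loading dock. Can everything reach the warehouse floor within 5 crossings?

Yes — this plan uses 5 crossings (≤ 5):
1. Porter goes to the warehouse floor with sample K and sample Q.
2. Porter goes back to the loading dock alone.
3. Porter goes to the warehouse floor with sample H and sample P.
4. Porter goes back to the loading dock with sample K.
5. Porter goes to the warehouse floor with sample B and sample K.

Yes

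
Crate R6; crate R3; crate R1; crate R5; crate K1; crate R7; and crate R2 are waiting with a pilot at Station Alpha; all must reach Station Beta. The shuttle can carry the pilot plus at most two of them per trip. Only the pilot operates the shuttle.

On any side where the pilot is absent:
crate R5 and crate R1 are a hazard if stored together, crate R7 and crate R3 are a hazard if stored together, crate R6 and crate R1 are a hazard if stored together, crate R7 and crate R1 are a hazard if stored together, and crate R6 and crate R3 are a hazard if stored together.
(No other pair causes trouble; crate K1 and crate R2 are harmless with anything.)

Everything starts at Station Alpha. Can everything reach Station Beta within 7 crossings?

Counting alone: the pilot can take at most 2 across per trip to Station Beta, so moving all 7 needs at least 4 loaded trips out, with a return between consecutive ones — at least 7 crossings.
The safety rule pushes this higher. Following every safe sequence of crossings, the most of the 7 that can be at Station Beta as the shuttle arrives there on crossing 7 is 6 — never all 7.
So the move cannot be finished within 7 crossings. (The shortest complete plan takes 9:)
1. Pilot goes to Station Beta with crate R1 and crate R3.  [Station Alpha: crate K1, crate R2, crate R5, crate R6, crate R7 | Station Beta: crate R1, crate R3]
2. Pilot goes back to Station Alpha alone.  [Station Alpha: crate K1, crate R2, crate R5, crate R6, crate R7 | Station Beta: crate R1, crate R3]
3. Pilot goes to Station Beta with crate R6.  [Station Alpha: crate K1, crate R2, crate R5, crate R7 | Station Beta: crate R1, crate R3, crate R6]
4. Pilot goes back to Station Alpha with crate R1 and crate R3.  [Station Alpha: crate K1, crate R1, crate R2, crate R3, crate R5, crate R7 | Station Beta: crate R6]
5. Pilot goes to Station Beta with crate R5 and crate R7.  [Station Alpha: crate K1, crate R1, crate R2, crate R3 | Station Beta: crate R5, crate R6, crate R7]
6. Pilot goes back to Station Alpha alone.  [Station Alpha: crate K1, crate R1, crate R2, crate R3 | Station Beta: crate R5, crate R6, crate R7]
7. Pilot goes to Station Beta with crate K1 and crate R2.  [Station Alpha: crate R1, crate R3 | Station Beta: crate K1, crate R2, crate R5, crate R6, crate R7]
8. Pilot goes back to Station Alpha alone.  [Station Alpha: crate R1, crate R3 | Station Beta: crate K1, crate R2, crate R5, crate R6, crate R7]
9. Pilot goes to Station Beta with crate R1 and crate R3.  [Station Alpha: — | Station Beta: crate K1, crate R1, crate R2, crate R3, crate R5, crate R6, crate R7]

No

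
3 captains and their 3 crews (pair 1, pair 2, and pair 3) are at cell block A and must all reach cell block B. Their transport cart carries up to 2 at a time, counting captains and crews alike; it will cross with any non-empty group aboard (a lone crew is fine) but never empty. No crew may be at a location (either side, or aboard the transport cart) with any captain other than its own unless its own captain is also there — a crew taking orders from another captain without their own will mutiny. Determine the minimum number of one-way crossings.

11

Counting alone: each trip to cell block B takes at most 2 across and each return brings at least 1 back, so after t trips out (and t−1 returns) at most 2t − (t−1) of the 6 are across; that first reaches 6 at t = 5, so at least 9 crossings are needed.
The safety rule pushes this higher. Following every safe sequence of crossings, the most of the 6 that can be at cell block B as the transport cart arrives there on crossing 9 is 5 — never all 6.
So no plan with fewer than 11 crossings exists, and this one achieves 11:
1. captain 1 and crew 1 cross → cell block B.
2. captain 1 crosses ← cell block A.
3. crew 2 and crew 3 cross → cell block B.
4. crew 1 crosses ← cell block A.
5. captain 2 and captain 3 cross → cell block B.
6. captain 2 and crew 2 cross ← cell block A.
7. captain 1 and captain 2 cross → cell block B.
8. crew 3 crosses ← cell block A.
9. crew 1 and crew 2 cross → cell block B.
10. captain 3 crosses ← cell block A.
11. captain 3 and crew 3 cross → cell block B.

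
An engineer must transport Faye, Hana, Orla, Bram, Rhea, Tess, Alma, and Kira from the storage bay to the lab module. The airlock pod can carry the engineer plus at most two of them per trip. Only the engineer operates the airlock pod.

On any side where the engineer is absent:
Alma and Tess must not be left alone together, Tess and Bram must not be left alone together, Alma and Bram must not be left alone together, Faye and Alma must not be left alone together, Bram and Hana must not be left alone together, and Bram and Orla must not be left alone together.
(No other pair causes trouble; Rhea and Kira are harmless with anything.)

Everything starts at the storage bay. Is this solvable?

1. Engineer goes to the lab module with Alma and Bram.
2. Engineer goes back to the storage bay with Bram.
3. Engineer goes to the lab module with Bram and Faye.
4. Engineer goes back to the storage bay with Alma.
5. Engineer goes to the lab module with Hana and Tess.
6. Engineer goes back to the storage bay with Bram.
7. Engineer goes to the lab module with Bram and Orla.
8. Engineer goes back to the storage bay with Bram.
9. Engineer goes to the lab module with Bram and Rhea.
10. Engineer goes back to the storage bay with Bram.
11. Engineer goes to the lab module with Bram and Kira.
12. Engineer goes back to the storage bay with Bram.
13. Engineer goes to the lab module with Alma and Bram.

Yes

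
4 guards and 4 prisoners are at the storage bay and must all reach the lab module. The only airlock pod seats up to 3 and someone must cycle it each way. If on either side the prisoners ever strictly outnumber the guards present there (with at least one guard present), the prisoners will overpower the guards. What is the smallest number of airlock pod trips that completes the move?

9

Counting alone: each trip to the lab module takes at most 3 across and each return brings at least 1 back, so after t trips out (and t−1 returns) at most 3t − (t−1) of the 8 are across; that first reaches 8 at t = 4, so at least 7 crossings are needed.
The safety rule pushes this higher. Following every safe sequence of crossings, the most of the 8 that can be at the lab module as the airlock pod arrives there on crossing 7 is 7 — never all 8.
So no plan with fewer than 9 crossings exists, and this one achieves 9:
1. 2 prisoners → the lab module.  (the storage bay: 4G 2P; the lab module: 0G 2P)
2. 1 prisoner ← the storage bay.  (the storage bay: 4G 3P; the lab module: 0G 1P)
3. 3 prisoners → the lab module.  (the storage bay: 4G 0P; the lab module: 0G 4P)
4. 1 prisoner ← the storage bay.  (the storage bay: 4G 1P; the lab module: 0G 3P)
5. 3 guards → the lab module.  (the storage bay: 1G 1P; the lab module: 3G 3P)
6. 1 guard and 1 prisoner ← the storage bay.  (the storage bay: 2G 2P; the lab module: 2G 2P)
7. 2 guards → the lab module.  (the storage bay: 0G 2P; the lab module: 4G 2P)
8. 1 prisoner ← the storage bay.  (the storage bay: 0G 3P; the lab module: 4G 1P)
9. 3 prisoners → the lab module.  (the storage bay: 0G 0P; the lab module: 4G 4P)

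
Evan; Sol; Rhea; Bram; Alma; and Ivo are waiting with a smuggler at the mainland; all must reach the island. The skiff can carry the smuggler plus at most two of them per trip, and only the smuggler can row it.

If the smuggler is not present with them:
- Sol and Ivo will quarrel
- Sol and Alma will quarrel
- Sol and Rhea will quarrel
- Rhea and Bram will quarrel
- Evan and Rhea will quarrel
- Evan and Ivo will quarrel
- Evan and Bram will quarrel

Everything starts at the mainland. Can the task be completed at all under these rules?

Whatever the first load, the items left behind include a forbidden pair without the smuggler. No opening move is safe, so no plan exists.

No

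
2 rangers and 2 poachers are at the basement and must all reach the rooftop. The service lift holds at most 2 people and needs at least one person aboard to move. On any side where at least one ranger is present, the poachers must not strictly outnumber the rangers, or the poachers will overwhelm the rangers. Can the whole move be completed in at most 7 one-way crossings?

Yes

Yes — this plan uses 5 crossings (≤ 7):
1. 2 poachers → the rooftop.  (the basement: 2R 0P; the rooftop: 0R 2P)
2. 1 poacher ← the basement.  (the basement: 2R 1P; the rooftop: 0R 1P)
3. 2 rangers → the rooftop.  (the basement: 0R 1P; the rooftop: 2R 1P)
4. 1 poacher ← the basement.  (the basement: 0R 2P; the rooftop: 2R 0P)
5. 2 poachers → the rooftop.  (the basement: 0R 0P; the rooftop: 2R 2P)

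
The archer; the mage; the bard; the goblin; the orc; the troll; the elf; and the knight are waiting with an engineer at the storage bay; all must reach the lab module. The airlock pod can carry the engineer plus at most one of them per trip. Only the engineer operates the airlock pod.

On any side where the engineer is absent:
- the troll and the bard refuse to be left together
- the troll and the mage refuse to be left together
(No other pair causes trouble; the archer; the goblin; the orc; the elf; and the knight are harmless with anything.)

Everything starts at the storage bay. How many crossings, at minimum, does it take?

Counting alone: the engineer can take at most 1 across per trip to the lab module, so moving all 8 needs at least 8 loaded trips out, with a return between consecutive ones — at least 15 crossings.
The safety rule pushes this higher. Following every safe sequence of crossings, the most of the 8 that can be at the lab module as the airlock pod arrives there on crossing 15 is 7 — never all 8.
So no plan with fewer than 17 crossings exists, and this one achieves 17:
1. Engineer goes to the lab module with the troll.
2. Engineer goes back to the storage bay alone.
3. Engineer goes to the lab module with the archer.
4. Engineer goes back to the storage bay alone.
5. Engineer goes to the lab module with the mage.
6. Engineer goes back to the storage bay with the troll.
7. Engineer goes to the lab module with the bard.
8. Engineer goes back to the storage bay alone.
9. Engineer goes to the lab module with the goblin.
10. Engineer goes back to the storage bay alone.
11. Engineer goes to the lab module with the orc.
12. Engineer goes back to the storage bay alone.
13. Engineer goes to the lab module with the elf.
14. Engineer goes back to the storage bay alone.
15. Engineer goes to the lab module with the knight.
16. Engineer goes back to the storage bay alone.
17. Engineer goes to the lab module with the troll.

17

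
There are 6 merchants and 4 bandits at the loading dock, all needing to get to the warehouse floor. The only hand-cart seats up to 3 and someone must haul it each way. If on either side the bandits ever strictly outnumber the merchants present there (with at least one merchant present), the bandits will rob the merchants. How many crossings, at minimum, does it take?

Counting alone: each trip to the warehouse floor takes at most 3 across and each return brings at least 1 back, so after t trips out (and t−1 returns) at most 3t − (t−1) of the 10 are across; that first reaches 10 at t = 5, so at least 9 crossings are needed.
The plan below uses exactly 9 crossings, so it is optimal:
1. 2 bandits → the warehouse floor.  (the loading dock: 6M 2B; the warehouse floor: 0M 2B)
2. 1 bandit ← the loading dock.  (the loading dock: 6M 3B; the warehouse floor: 0M 1B)
3. 3 bandits → the warehouse floor.  (the loading dock: 6M 0B; the warehouse floor: 0M 4B)
4. 1 bandit ← the loading dock.  (the loading dock: 6M 1B; the warehouse floor: 0M 3B)
5. 3 merchants → the warehouse floor.  (the loading dock: 3M 1B; the warehouse floor: 3M 3B)
6. 1 bandit ← the loading dock.  (the loading dock: 3M 2B; the warehouse floor: 3M 2B)
7. 1 merchant and 2 bandits → the warehouse floor.  (the loading dock: 2M 0B; the warehouse floor: 4M 4B)
8. 1 bandit ← the loading dock.  (the loading dock: 2M 1B; the warehouse floor: 4M 3B)
9. 2 merchants and 1 bandit → the warehouse floor.  (the loading dock: 0M 0B; the warehouse floor: 6M 4B)

9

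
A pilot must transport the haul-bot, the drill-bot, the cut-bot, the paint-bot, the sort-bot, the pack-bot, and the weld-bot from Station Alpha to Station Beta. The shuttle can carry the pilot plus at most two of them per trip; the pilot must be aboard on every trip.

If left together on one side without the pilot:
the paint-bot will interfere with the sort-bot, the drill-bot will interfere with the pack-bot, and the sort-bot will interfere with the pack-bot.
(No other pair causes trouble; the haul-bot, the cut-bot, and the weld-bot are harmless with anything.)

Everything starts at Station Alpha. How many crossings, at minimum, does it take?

Counting alone: the pilot can take at most 2 across per trip to Station Beta, so moving all 7 needs at least 4 loaded trips out, with a return between consecutive ones — at least 7 crossings.
The plan below uses exactly 7 crossings, so it is optimal:
1. Pilot goes to Station Beta with the drill-bot and the sort-bot.  [Station Alpha: the cut-bot, the haul-bot, the pack-bot, the paint-bot, the weld-bot | Station Beta: the drill-bot, the sort-bot]
2. Pilot goes back to Station Alpha alone.  [Station Alpha: the cut-bot, the haul-bot, the pack-bot, the paint-bot, the weld-bot | Station Beta: the drill-bot, the sort-bot]
3. Pilot goes to Station Beta with the haul-bot.  [Station Alpha: the cut-bot, the pack-bot, the paint-bot, the weld-bot | Station Beta: the drill-bot, the haul-bot, the sort-bot]
4. Pilot goes back to Station Alpha alone.  [Station Alpha: the cut-bot, the pack-bot, the paint-bot, the weld-bot | Station Beta: the drill-bot, the haul-bot, the sort-bot]
5. Pilot goes to Station Beta with the cut-bot and the weld-bot.  [Station Alpha: the pack-bot, the paint-bot | Station Beta: the cut-bot, the drill-bot, the haul-bot, the sort-bot, the weld-bot]
6. Pilot goes back to Station Alpha alone.  [Station Alpha: the pack-bot, the paint-bot | Station Beta: the cut-bot, the drill-bot, the haul-bot, the sort-bot, the weld-bot]
7. Pilot goes to Station Beta with the pack-bot and the paint-bot.  [Station Alpha: — | Station Beta: the cut-bot, the drill-bot, the haul-bot, the pack-bot, the paint-bot, the sort-bot, the weld-bot]

7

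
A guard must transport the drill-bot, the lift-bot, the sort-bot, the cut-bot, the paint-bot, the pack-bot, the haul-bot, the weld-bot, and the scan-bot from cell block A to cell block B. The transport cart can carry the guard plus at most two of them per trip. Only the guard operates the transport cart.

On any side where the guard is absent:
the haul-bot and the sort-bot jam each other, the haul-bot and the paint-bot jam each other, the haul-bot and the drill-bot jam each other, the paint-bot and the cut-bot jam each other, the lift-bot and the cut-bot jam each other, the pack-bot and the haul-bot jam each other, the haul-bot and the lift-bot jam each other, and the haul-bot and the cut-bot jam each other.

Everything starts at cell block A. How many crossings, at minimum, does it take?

Counting alone: the guard can take at most 2 across per trip to cell block B, so moving all 9 needs at least 5 loaded trips out, with a return between consecutive ones — at least 9 crossings.
The safety rule pushes this higher. Following every safe sequence of crossings, the most of the 9 that can be at cell block B as the transport cart arrives there on crossings 9, 11, 13 is 6, 7, 8 respectively — never all 9.
So no plan with fewer than 15 crossings exists, and this one achieves 15:
1. Guard goes to cell block B with the cut-bot and the haul-bot.  [cell block A: the drill-bot, the lift-bot, the pack-bot, the paint-bot, the scan-bot, the sort-bot, the weld-bot | cell block B: the cut-bot, the haul-bot]
2. Guard goes back to cell block A with the cut-bot.  [cell block A: the cut-bot, the drill-bot, the lift-bot, the pack-bot, the paint-bot, the scan-bot, the sort-bot, the weld-bot | cell block B: the haul-bot]
3. Guard goes to cell block B with the cut-bot and the drill-bot.  [cell block A: the lift-bot, the pack-bot, the paint-bot, the scan-bot, the sort-bot, the weld-bot | cell block B: the cut-bot, the drill-bot, the haul-bot]
4. Guard goes back to cell block A with the haul-bot.  [cell block A: the haul-bot, the lift-bot, the pack-bot, the paint-bot, the scan-bot, the sort-bot, the weld-bot | cell block B: the cut-bot, the drill-bot]
5. Guard goes to cell block B with the haul-bot and the sort-bot.  [cell block A: the lift-bot, the pack-bot, the paint-bot, the scan-bot, the weld-bot | cell block B: the cut-bot, the drill-bot, the haul-bot, the sort-bot]
6. Guard goes back to cell block A with the haul-bot.  [cell block A: the haul-bot, the lift-bot, the pack-bot, the paint-bot, the scan-bot, the weld-bot | cell block B: the cut-bot, the drill-bot, the sort-bot]
7. Guard goes to cell block B with the haul-bot and the pack-bot.  [cell block A: the lift-bot, the paint-bot, the scan-bot, the weld-bot | cell block B: the cut-bot, the drill-bot, the haul-bot, the pack-bot, the sort-bot]
8. Guard goes back to cell block A with the haul-bot.  [cell block A: the haul-bot, the lift-bot, the paint-bot, the scan-bot, the weld-bot | cell block B: the cut-bot, the drill-bot, the pack-bot, the sort-bot]
9. Guard goes to cell block B with the lift-bot and the paint-bot.  [cell block A: the haul-bot, the scan-bot, the weld-bot | cell block B: the cut-bot, the drill-bot, the lift-bot, the pack-bot, the paint-bot, the sort-bot]
10. Guard goes back to cell block A with the cut-bot.  [cell block A: the cut-bot, the haul-bot, the scan-bot, the weld-bot | cell block B: the drill-bot, the lift-bot, the pack-bot, the paint-bot, the sort-bot]
11. Guard goes to cell block B with the cut-bot and the weld-bot.  [cell block A: the haul-bot, the scan-bot | cell block B: the cut-bot, the drill-bot, the lift-bot, the pack-bot, the paint-bot, the sort-bot, the weld-bot]
12. Guard goes back to cell block A with the cut-bot.  [cell block A: the cut-bot, the haul-bot, the scan-bot | cell block B: the drill-bot, the lift-bot, the pack-bot, the paint-bot, the sort-bot, the weld-bot]
13. Guard goes to cell block B with the cut-bot and the scan-bot.  [cell block A: the haul-bot | cell block B: the cut-bot, the drill-bot, the lift-bot, the pack-bot, the paint-bot, the scan-bot, the sort-bot, the weld-bot]
14. Guard goes back to cell block A with the cut-bot.  [cell block A: the cut-bot, the haul-bot | cell block B: the drill-bot, the lift-bot, the pack-bot, the paint-bot, the scan-bot, the sort-bot, the weld-bot]
15. Guard goes to cell block B with the cut-bot and the haul-bot.  [cell block A: — | cell block B: the cut-bot, the drill-bot, the haul-bot, the lift-bot, the pack-bot, the paint-bot, the scan-bot, the sort-bot, the weld-bot]

15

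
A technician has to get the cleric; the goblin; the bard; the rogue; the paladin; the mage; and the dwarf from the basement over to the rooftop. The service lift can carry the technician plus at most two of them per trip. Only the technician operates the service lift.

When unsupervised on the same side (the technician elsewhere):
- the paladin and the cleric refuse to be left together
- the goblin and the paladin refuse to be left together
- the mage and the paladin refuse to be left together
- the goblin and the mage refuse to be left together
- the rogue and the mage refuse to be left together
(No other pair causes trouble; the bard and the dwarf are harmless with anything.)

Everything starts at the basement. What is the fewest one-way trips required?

11

Counting alone: the technician can take at most 2 across per trip to the rooftop, so moving all 7 needs at least 4 loaded trips out, with a return between consecutive ones — at least 7 crossings.
The safety rule pushes this higher. Following every safe sequence of crossings, the most of the 7 that can be at the rooftop as the service lift arrives there on crossings 7, 9 is 5, 6 respectively — never all 7.
So no plan with fewer than 11 crossings exists, and this one achieves 11:
1. Technician goes to the rooftop with the mage and the paladin.  [the basement: the bard, the cleric, the dwarf, the goblin, the rogue | the rooftop: the mage, the paladin]
2. Technician goes back to the basement with the paladin.  [the basement: the bard, the cleric, the dwarf, the goblin, the paladin, the rogue | the rooftop: the mage]
3. Technician goes to the rooftop with the cleric and the goblin.  [the basement: the bard, the dwarf, the paladin, the rogue | the rooftop: the cleric, the goblin, the mage]
4. Technician goes back to the basement with the goblin.  [the basement: the bard, the dwarf, the goblin, the paladin, the rogue | the rooftop: the cleric, the mage]
5. Technician goes to the rooftop with the bard and the goblin.  [the basement: the dwarf, the paladin, the rogue | the rooftop: the bard, the cleric, the goblin, the mage]
6. Technician goes back to the basement with the goblin.  [the basement: the dwarf, the goblin, the paladin, the rogue | the rooftop: the bard, the cleric, the mage]
7. Technician goes to the rooftop with the goblin and the rogue.  [the basement: the dwarf, the paladin | the rooftop: the bard, the cleric, the goblin, the mage, the rogue]
8. Technician goes back to the basement with the mage.  [the basement: the dwarf, the mage, the paladin | the rooftop: the bard, the cleric, the goblin, the rogue]
9. Technician goes to the rooftop with the dwarf and the paladin.  [the basement: the mage | the rooftop: the bard, the cleric, the dwarf, the goblin, the paladin, the rogue]
10. Technician goes back to the basement with the paladin.  [the basement: the mage, the paladin | the rooftop: the bard, the cleric, the dwarf, the goblin, the rogue]
11. Technician goes to the rooftop with the mage and the paladin.  [the basement: — | the rooftop: the bard, the cleric, the dwarf, the goblin, the mage, the paladin, the rogue]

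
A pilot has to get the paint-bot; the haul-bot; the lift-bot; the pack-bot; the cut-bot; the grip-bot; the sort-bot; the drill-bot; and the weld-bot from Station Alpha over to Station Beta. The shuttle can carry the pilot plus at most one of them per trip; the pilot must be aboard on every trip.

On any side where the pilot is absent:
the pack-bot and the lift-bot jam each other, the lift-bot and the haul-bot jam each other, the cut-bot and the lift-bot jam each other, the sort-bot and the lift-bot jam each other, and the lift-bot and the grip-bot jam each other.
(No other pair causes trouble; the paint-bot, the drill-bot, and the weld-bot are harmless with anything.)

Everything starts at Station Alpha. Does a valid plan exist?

No

Following every safe sequence of crossings from the start, the most of the 9 that can be at Station Beta as the shuttle arrives there on crossings 1, 3, 5, 7, 9 is 1, 2, 3, 4, 5 respectively; the best ever achieved is 5 of 9.
From crossing 11 on, no configuration arises that was not already reachable earlier: only 104 distinct safe configurations (who is on which side, and where the shuttle is) can ever be reached, none of them has everyone across, and every continuation just revisits them. So no valid plan exists.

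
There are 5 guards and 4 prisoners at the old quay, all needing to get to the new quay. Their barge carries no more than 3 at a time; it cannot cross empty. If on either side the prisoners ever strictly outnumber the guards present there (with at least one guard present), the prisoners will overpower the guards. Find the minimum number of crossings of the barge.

Counting alone: each trip to the new quay takes at most 3 across and each return brings at least 1 back, so after t trips out (and t−1 returns) at most 3t − (t−1) of the 9 are across; that first reaches 9 at t = 4, so at least 7 crossings are needed.
The plan below uses exactly 7 crossings, so it is optimal:
1. 3 prisoners → the new quay.  (the old quay: 5G 1P; the new quay: 0G 3P)
2. 1 prisoner ← the old quay.  (the old quay: 5G 2P; the new quay: 0G 2P)
3. 3 guards → the new quay.  (the old quay: 2G 2P; the new quay: 3G 2P)
4. 1 guard ← the old quay.  (the old quay: 3G 2P; the new quay: 2G 2P)
5. 2 guards and 1 prisoner → the new quay.  (the old quay: 1G 1P; the new quay: 4G 3P)
6. 1 guard ← the old quay.  (the old quay: 2G 1P; the new quay: 3G 3P)
7. 2 guards and 1 prisoner → the new quay.  (the old quay: 0G 0P; the new quay: 5G 4P)

7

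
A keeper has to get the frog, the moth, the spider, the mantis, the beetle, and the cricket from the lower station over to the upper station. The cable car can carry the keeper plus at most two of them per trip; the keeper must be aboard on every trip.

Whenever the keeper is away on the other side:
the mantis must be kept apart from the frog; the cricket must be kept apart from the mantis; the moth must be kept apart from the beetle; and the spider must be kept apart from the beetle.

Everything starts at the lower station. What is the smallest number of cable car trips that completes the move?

Counting alone: the keeper can take at most 2 across per trip to the upper station, so moving all 6 needs at least 3 loaded trips out, with a return between consecutive ones — at least 5 crossings.
The safety rule pushes this higher. Following every safe sequence of crossings, the most of the 6 that can be at the upper station as the cable car arrives there on crossing 5 is 5 — never all 6.
So no plan with fewer than 7 crossings exists, and this one achieves 7:
1. Keeper goes to the upper station with the beetle and the mantis.
2. Keeper goes back to the lower station alone.
3. Keeper goes to the upper station with the frog and the moth.
4. Keeper goes back to the lower station with the beetle and the mantis.
5. Keeper goes to the upper station with the cricket and the spider.
6. Keeper goes back to the lower station alone.
7. Keeper goes to the upper station with the beetle and the mantis.

7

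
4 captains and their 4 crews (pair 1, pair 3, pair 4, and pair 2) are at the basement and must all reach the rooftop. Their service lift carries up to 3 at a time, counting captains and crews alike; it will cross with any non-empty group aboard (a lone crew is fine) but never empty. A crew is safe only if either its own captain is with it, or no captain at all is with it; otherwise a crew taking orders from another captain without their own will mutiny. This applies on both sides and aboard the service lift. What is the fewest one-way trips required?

Counting alone: each trip to the rooftop takes at most 3 across and each return brings at least 1 back, so after t trips out (and t−1 returns) at most 3t − (t−1) of the 8 are across; that first reaches 8 at t = 4, so at least 7 crossings are needed.
The safety rule pushes this higher. Following every safe sequence of crossings, the most of the 8 that can be at the rooftop as the service lift arrives there on crossing 7 is 7 — never all 8.
So no plan with fewer than 9 crossings exists, and this one achieves 9:
1. captain 1 and crew 1 cross → the rooftop.
2. captain 1 crosses ← the basement.
3. captain 1, captain 3, and crew 3 cross → the rooftop.
4. captain 1 and crew 1 cross ← the basement.
5. captain 1, captain 2, and captain 4 cross → the rooftop.
6. crew 3 crosses ← the basement.
7. crew 1 and crew 3 cross → the rooftop.
8. crew 1 crosses ← the basement.
9. crew 1, crew 2, and crew 4 cross → the rooftop.

9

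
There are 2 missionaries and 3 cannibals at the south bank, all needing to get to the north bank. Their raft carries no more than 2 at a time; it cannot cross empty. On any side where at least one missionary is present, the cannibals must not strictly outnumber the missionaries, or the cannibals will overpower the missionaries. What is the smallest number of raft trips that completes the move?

impossible

The cannibals already outnumber the missionaries at the south bank before anyone moves, so the starting position itself is disallowed.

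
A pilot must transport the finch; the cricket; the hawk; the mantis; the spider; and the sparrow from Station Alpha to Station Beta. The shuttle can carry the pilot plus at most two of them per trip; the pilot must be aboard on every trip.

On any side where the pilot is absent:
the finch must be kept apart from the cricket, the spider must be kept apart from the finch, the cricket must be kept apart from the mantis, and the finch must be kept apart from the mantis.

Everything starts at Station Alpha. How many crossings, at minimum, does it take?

Counting alone: the pilot can take at most 2 across per trip to Station Beta, so moving all 6 needs at least 3 loaded trips out, with a return between consecutive ones — at least 5 crossings.
The safety rule pushes this higher. Following every safe sequence of crossings, the most of the 6 that can be at Station Beta as the shuttle arrives there on crossings 5, 7 is 4, 5 respectively — never all 6.
So no plan with fewer than 9 crossings exists, and this one achieves 9:
1. Pilot goes to Station Beta with the cricket and the finch.
2. Pilot goes back to Station Alpha with the finch.
3. Pilot goes to Station Beta with the finch and the hawk.
4. Pilot goes back to Station Alpha with the finch.
5. Pilot goes to Station Beta with the finch and the spider.
6. Pilot goes back to Station Alpha with the finch.
7. Pilot goes to Station Beta with the finch and the sparrow.
8. Pilot goes back to Station Alpha with the finch.
9. Pilot goes to Station Beta with the finch and the mantis.

9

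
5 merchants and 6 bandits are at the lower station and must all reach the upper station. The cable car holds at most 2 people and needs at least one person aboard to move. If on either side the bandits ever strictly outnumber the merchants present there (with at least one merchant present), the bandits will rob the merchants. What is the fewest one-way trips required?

impossible

The bandits already outnumber the merchants at the lower station before anyone moves, so the starting position itself is disallowed.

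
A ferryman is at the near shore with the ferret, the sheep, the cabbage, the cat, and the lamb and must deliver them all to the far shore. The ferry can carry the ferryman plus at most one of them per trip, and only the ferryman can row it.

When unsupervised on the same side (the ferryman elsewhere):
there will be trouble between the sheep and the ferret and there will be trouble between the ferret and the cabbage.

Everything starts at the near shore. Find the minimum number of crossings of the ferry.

Counting alone: the ferryman can take at most 1 across per trip to the far shore, so moving all 5 needs at least 5 loaded trips out, with a return between consecutive ones — at least 9 crossings.
The safety rule pushes this higher. Following every safe sequence of crossings, the most of the 5 that can be at the far shore as the ferry arrives there on crossing 9 is 4 — never all 5.
So no plan with fewer than 11 crossings exists, and this one achieves 11:
1. Ferryman goes to the far shore with the ferret.
2. Ferryman goes back to the near shore alone.
3. Ferryman goes to the far shore with the sheep.
4. Ferryman goes back to the near shore with the ferret.
5. Ferryman goes to the far shore with the cabbage.
6. Ferryman goes back to the near shore alone.
7. Ferryman goes to the far shore with the cat.
8. Ferryman goes back to the near shore alone.
9. Ferryman goes to the far shore with the lamb.
10. Ferryman goes back to the near shore alone.
11. Ferryman goes to the far shore with the ferret.

11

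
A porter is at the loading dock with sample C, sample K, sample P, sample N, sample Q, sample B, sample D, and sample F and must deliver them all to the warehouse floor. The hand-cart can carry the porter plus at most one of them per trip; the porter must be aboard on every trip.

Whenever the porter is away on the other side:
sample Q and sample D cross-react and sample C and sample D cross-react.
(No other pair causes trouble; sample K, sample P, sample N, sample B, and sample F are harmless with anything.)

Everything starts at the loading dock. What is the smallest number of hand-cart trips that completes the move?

Counting alone: the porter can take at most 1 across per trip to the warehouse floor, so moving all 8 needs at least 8 loaded trips out, with a return between consecutive ones — at least 15 crossings.
The safety rule pushes this higher. Following every safe sequence of crossings, the most of the 8 that can be at the warehouse floor as the hand-cart arrives there on crossing 15 is 7 — never all 8.
So no plan with fewer than 17 crossings exists, and this one achieves 17:
1. Porter goes to the warehouse floor with sample D.
2. Porter goes back to the loading dock alone.
3. Porter goes to the warehouse floor with sample C.
4. Porter goes back to the loading dock with sample D.
5. Porter goes to the warehouse floor with sample Q.
6. Porter goes back to the loading dock alone.
7. Porter goes to the warehouse floor with sample K.
8. Porter goes back to the loading dock alone.
9. Porter goes to the warehouse floor with sample P.
10. Porter goes back to the loading dock alone.
11. Porter goes to the warehouse floor with sample N.
12. Porter goes back to the loading dock alone.
13. Porter goes to the warehouse floor with sample B.
14. Porter goes back to the loading dock alone.
15. Porter goes to the warehouse floor with sample F.
16. Porter goes back to the loading dock alone.
17. Porter goes to the warehouse floor with sample D.

17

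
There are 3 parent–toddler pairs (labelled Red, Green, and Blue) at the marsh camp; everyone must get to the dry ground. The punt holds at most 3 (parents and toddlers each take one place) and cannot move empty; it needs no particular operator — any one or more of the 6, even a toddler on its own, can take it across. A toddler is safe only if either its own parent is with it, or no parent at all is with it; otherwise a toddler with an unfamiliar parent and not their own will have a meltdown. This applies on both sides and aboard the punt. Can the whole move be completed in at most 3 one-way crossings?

No

Counting alone: each trip to the dry ground takes at most 3 across and each return brings at least 1 back, so after t trips out (and t−1 returns) at most 3t − (t−1) of the 6 are across; that first reaches 6 at t = 3, so at least 5 crossings are needed.
Since 3 < 5, 3 crossings cannot be enough. (The shortest complete plan in fact takes 5:)
1. parent Red and toddler Red cross → the dry ground.
2. parent Red crosses ← the marsh camp.
3. parent Blue, parent Green, and parent Red cross → the dry ground.
4. toddler Red crosses ← the marsh camp.
5. toddler Blue, toddler Green, and toddler Red cross → the dry ground.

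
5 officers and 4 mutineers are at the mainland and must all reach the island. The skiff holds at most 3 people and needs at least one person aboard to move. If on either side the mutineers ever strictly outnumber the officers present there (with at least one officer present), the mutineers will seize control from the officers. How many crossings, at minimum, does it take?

7

Counting alone: each trip to the island takes at most 3 across and each return brings at least 1 back, so after t trips out (and t−1 returns) at most 3t − (t−1) of the 9 are across; that first reaches 9 at t = 4, so at least 7 crossings are needed.
The plan below uses exactly 7 crossings, so it is optimal:
1. 3 mutineers → the island.  (the mainland: 5O 1M; the island: 0O 3M)
2. 1 mutineer ← the mainland.  (the mainland: 5O 2M; the island: 0O 2M)
3. 3 officers → the island.  (the mainland: 2O 2M; the island: 3O 2M)
4. 1 officer ← the mainland.  (the mainland: 3O 2M; the island: 2O 2M)
5. 2 officers and 1 mutineer → the island.  (the mainland: 1O 1M; the island: 4O 3M)
6. 1 officer ← the mainland.  (the mainland: 2O 1M; the island: 3O 3M)
7. 2 officers and 1 mutineer → the island.  (the mainland: 0O 0M; the island: 5O 4M)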